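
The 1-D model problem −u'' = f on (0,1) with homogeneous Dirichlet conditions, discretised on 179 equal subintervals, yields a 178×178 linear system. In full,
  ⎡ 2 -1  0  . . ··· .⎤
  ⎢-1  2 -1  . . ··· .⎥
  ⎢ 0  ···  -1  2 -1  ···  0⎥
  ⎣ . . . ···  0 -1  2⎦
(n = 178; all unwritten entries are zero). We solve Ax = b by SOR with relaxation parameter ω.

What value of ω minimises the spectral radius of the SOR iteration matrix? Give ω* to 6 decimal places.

ω* = 1.965506

ρ_J = max_k |cos(kπ/179)| = cos(π/179) = 0.999846
root = sin(π/179) = 0.0175499  (since 1−cos² = sin²).
Young: ω* = 2/(1+√(1−ρ_J²)) = 2/(1+0.0175499) = 2/1.0175499 = 1.965506.
ρ_SOR = ω* − 1 = 1.965506 − 1 = 0.965506.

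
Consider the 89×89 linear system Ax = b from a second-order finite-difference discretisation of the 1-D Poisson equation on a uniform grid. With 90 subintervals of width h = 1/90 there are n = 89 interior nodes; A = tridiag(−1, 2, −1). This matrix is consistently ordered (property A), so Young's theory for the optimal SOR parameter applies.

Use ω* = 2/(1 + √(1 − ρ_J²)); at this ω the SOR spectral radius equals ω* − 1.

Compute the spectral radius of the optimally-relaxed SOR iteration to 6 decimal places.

spectrum of D⁻¹(L+U) = {cos(kπ/90) : 1≤k≤89}; ρ_J = cos(π/90) = 0.999391.
√(1 − cos²(π/90)) = sin(π/90) ≈ 0.0348995.
Young: ω* = 2/(1+√(1−ρ_J²)) = 2/(1+0.0348995) = 2/1.0348995 = 1.932555.
and ρ(B_{ω*}) = 1.932555 − 1 = 0.932555.

ρ_SOR = 0.932555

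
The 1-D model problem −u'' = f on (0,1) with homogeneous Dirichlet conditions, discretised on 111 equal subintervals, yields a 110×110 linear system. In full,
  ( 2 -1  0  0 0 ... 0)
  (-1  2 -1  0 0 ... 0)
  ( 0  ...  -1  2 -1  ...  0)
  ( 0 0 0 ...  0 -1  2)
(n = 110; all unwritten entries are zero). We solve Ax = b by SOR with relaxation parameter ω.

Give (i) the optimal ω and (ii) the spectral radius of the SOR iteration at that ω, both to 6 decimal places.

n=110: λ(B_J) = 1 − λ(A)/2 = cos(kπ/111); k=1 gives ρ_J = 0.999600.
√(1−ρ_J²) = |sin(π/111)| = 0.0282989
Young: ω* = 2/(1+√(1−ρ_J²)) = 2/(1+0.0282989) = 2/1.0282989 = 1.944960.
and ρ(B_{ω*}) = 1.944960 − 1 = 0.944960.

ω* = 1.944960, ρ_SOR = 0.944960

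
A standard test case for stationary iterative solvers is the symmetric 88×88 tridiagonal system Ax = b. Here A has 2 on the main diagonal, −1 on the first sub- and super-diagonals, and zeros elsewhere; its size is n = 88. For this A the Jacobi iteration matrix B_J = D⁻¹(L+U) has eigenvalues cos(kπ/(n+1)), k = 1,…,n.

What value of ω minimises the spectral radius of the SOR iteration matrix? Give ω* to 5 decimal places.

With n=88, ρ(Jacobi) = cos(π/89) = 0.99938.
1 − cos²(π/89) = sin²(π/89) ⇒ √(1−ρ_J²) = sin(π/89) = 0.035291.
ω* = 2/(1+0.035291) = 1.93182
At ω = 1.93182 every |λ(B_ω)| = ω−1, so ρ_SOR = 0.93182.

ω* = 1.93182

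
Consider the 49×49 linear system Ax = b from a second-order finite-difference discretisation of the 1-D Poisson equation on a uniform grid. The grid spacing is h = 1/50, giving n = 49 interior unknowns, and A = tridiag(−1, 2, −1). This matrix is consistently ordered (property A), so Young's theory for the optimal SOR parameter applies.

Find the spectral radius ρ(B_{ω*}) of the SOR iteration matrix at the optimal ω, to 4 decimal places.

ρ_SOR = 0.8818

½·tridiag(1,0,1) at n=49: λ_k = cos(kπ/50); max |λ| at k=1 ⇒ ρ_J = cos(π/50) ≈ 0.9980.
1 − cos²(π/50) = sin²(π/50) ⇒ √(1−ρ_J²) = sin(π/50) = 0.06279.
So ω* = 2/1.06279 = 1.8818 (Young).
ρ_SOR = ω* − 1 ≈ 0.8818.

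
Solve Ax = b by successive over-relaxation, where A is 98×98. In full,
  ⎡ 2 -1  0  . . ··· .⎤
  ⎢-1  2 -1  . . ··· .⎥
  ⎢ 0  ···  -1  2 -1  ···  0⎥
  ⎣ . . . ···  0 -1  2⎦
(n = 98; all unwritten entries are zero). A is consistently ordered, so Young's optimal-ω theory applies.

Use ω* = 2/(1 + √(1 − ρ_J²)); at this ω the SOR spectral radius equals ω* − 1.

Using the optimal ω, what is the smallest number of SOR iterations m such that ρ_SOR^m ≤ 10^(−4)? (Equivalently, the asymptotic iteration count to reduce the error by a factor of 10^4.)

B_J for the 98×98 system has eigenvalues cos(kπ/99); ρ_J = cos(π/99) = 0.9994965.
√(1 − cos²(π/99)) = sin(π/99) ≈ 0.0317279.
Then 2/(1+√(1−ρ_J²)) = 2/(1+0.0317279); ω* = 2/1.0317279 = 1.9384956.
At ω = 1.9384956 every |λ(B_ω)| = ω−1, so ρ_SOR = 0.9384956.
m ≥ 4·ln10 / (−ln 0.9384956) = 145.097; smallest integer m = 146.

m = 146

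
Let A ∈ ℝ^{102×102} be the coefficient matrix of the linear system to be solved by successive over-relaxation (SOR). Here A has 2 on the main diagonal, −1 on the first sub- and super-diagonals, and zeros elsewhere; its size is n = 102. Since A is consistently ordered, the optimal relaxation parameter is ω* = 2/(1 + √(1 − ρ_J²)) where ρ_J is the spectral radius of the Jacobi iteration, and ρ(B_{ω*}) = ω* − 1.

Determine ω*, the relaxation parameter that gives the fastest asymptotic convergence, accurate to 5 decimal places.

ω* = 1.94081

ρ_J = max_k |cos(kπ/103)| = cos(π/103) = 0.99953
1 − cos²(π/103) = sin²(π/103) ⇒ √(1−ρ_J²) = sin(π/103) = 0.030496.
ω* = 2 / (1 + 0.030496) = 2 / 1.030496 ≈ 1.94081.
[ρ_SOR] ω* − 1 = 0.94081.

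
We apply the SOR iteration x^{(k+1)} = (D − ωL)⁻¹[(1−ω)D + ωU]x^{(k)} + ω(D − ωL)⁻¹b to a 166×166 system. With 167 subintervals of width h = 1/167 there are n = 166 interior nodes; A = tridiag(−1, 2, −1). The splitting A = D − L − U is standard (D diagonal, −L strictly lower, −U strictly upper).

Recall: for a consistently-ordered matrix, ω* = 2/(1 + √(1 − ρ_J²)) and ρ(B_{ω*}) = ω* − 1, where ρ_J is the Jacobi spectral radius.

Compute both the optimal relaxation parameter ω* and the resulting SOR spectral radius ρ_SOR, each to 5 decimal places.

ω* = 1.96307, ρ_SOR = 0.96307

B_J for the 166×166 system has eigenvalues cos(kπ/167); ρ_J = cos(π/167) = 0.99982.
√(1−ρ_J²) simplifies to sin(π/167) = 0.018811.
ω* = 2/(1 + 0.018811) = 2/1.018811 = 1.96307.
At ω = 1.96307 every |λ(B_ω)| = ω−1, so ρ_SOR = 0.96307.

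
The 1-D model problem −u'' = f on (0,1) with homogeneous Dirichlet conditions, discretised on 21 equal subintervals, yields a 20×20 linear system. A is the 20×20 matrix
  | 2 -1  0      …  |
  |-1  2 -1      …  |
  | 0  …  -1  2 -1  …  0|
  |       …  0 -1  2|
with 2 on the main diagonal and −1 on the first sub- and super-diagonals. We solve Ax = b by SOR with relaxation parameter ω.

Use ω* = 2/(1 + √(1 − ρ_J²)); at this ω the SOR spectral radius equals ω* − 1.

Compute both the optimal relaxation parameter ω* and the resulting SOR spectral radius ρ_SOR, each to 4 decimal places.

n=20: λ(B_J) = 1 − λ(A)/2 = cos(kπ/21); k=1 gives ρ_J = 0.9888.
√(1−ρ_J²) simplifies to sin(π/21) = 0.14904.
So ω* = 2/1.14904 = 1.7406 (Young).
At ω = 1.7406 every |λ(B_ω)| = ω−1, so ρ_SOR = 0.7406.

ω* = 1.7406, ρ_SOR = 0.7406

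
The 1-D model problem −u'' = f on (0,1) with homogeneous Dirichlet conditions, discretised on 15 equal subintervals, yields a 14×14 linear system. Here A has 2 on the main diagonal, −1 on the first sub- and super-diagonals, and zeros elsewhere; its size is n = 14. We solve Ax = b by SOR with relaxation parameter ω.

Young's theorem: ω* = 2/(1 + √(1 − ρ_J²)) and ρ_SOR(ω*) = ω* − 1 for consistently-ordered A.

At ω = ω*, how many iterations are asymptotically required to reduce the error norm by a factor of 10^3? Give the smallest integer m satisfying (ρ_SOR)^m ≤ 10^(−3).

ρ_J = max_k |cos(kπ/15)| = cos(π/15) = 0.9781476
√(1−ρ_J²) = |sin(π/15)| = 0.2079117
[ω*] 2 ÷ (1 + 0.2079117) = 2 ÷ 1.2079117 = 1.6557502.
Hence ρ(B_{ω*}) = 1.6557502 − 1 = 0.6557502.
For 3 digits: m = 3·ln10 / (−ln 0.6557502) = 6.90776/0.421975 = 16.370; round up → m = 17.

m = 17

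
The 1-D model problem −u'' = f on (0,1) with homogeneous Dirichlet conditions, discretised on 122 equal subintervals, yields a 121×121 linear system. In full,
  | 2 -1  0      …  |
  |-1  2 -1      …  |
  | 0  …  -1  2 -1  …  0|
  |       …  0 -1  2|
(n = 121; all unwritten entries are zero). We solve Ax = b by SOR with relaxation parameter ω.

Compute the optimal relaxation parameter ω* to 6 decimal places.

ω* = 1.949797

[ρ_J] n=121: ρ(B_J) = cos(π/(n+1)) = cos(π/122) = 0.999668.
1 − cos²(π/122) = sin²(π/122) ⇒ √(1−ρ_J²) = sin(π/122) = 0.0257479.
ω* = 2/(1+0.0257479) = 1.949797
Hence ρ(B_{ω*}) = 1.949797 − 1 = 0.949797.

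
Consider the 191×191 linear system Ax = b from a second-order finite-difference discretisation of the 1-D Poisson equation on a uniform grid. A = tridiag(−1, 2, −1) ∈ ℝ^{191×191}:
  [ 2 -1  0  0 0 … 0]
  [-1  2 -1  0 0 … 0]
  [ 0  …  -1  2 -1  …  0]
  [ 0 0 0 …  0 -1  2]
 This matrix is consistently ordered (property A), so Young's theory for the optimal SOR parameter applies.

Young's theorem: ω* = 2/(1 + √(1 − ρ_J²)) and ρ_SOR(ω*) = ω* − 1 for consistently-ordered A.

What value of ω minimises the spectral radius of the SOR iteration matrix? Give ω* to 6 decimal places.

With n=191, ρ(Jacobi) = cos(π/192) = 0.999866.
√(1 − cos²(π/192)) = sin(π/192) ≈ 0.0163617.
Then 2/(1+√(1−ρ_J²)) = 2/(1+0.0163617); ω* = 2/1.0163617 = 1.967803.
At ω = 1.967803 every |λ(B_ω)| = ω−1, so ρ_SOR = 0.967803.

ω* = 1.967803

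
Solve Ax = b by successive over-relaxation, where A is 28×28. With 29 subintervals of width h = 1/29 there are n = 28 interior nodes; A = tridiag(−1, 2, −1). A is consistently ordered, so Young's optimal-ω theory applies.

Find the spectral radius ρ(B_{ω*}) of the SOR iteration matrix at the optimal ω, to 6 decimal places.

ρ_SOR = 0.804860

½·tridiag(1,0,1) at n=28: λ_k = cos(kπ/29); max |λ| at k=1 ⇒ ρ_J = cos(π/29) ≈ 0.994138.
√(1 − cos²(π/29)) = sin(π/29) ≈ 0.1081190.
ω* = 2/(1+0.1081190) = 1.804860
ρ_SOR = ω* − 1 ≈ 0.804860.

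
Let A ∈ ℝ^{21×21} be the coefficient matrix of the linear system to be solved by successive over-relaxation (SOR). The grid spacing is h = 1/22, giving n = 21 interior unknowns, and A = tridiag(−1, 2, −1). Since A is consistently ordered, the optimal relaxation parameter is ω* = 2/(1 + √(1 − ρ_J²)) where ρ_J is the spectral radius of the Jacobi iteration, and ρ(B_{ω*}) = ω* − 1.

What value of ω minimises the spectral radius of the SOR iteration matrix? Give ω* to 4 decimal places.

ω* = 1.7508

n=21: λ(B_J) = 1 − λ(A)/2 = cos(kπ/22); k=1 gives ρ_J = 0.9898.
root = sin(π/22) = 0.14231  (since 1−cos² = sin²).
ω* = 2/(1 + 0.14231) = 2/1.14231 = 1.7508.
At ω = 1.7508 every |λ(B_ω)| = ω−1, so ρ_SOR = 0.7508.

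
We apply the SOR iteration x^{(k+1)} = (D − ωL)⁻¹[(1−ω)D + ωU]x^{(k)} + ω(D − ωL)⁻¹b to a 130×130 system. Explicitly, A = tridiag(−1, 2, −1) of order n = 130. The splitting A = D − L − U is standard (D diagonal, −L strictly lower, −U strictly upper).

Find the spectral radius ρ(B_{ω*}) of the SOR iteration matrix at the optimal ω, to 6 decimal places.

ρ_SOR = 0.953164

spectrum of D⁻¹(L+U) = {cos(kπ/131) : 1≤k≤130}; ρ_J = cos(π/131) = 0.999712.
1 − cos²(π/131) = sin²(π/131) ⇒ √(1−ρ_J²) = sin(π/131) = 0.0239793.
Young: ω* = 2/(1+√(1−ρ_J²)) = 2/(1+0.0239793) = 2/1.0239793 = 1.953164.
[ρ_SOR] ω* − 1 = 0.953164.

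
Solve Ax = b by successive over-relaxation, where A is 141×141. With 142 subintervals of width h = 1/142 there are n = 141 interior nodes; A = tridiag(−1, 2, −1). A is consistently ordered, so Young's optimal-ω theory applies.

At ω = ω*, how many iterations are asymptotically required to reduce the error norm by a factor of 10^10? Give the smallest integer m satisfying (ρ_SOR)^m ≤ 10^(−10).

B_J for the 141×141 system has eigenvalues cos(kπ/142); ρ_J = cos(π/142) = 0.9997553.
1 − cos²(π/142) = sin²(π/142) ⇒ √(1−ρ_J²) = sin(π/142) = 0.0221221.
Young: ω* = 2/(1+√(1−ρ_J²)) = 2/(1+0.0221221) = 2/1.0221221 = 1.9567134.
ρ(B_{ω*}) = ω*−1 = 0.9567134
(0.9567134)^m ≤ 10^{−10}  ⇒  m·ln(0.9567134) ≤ −10·ln10  ⇒  m ≥ 520.343  ⇒  m = 521

m = 521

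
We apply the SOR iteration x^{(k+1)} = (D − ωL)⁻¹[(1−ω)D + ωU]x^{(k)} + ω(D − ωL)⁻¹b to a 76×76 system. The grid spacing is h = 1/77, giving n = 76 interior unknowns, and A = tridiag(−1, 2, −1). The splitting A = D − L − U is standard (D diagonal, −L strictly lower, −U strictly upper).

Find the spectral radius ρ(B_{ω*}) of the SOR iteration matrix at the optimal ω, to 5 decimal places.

With n=76, ρ(Jacobi) = cos(π/77) = 0.99917.
√(1−ρ_J²) simplifies to sin(π/77) = 0.040789.
[ω*] 2 ÷ (1 + 0.040789) = 2 ÷ 1.040789 = 1.92162.
[ρ_SOR] ω* − 1 = 0.92162.

ρ_SOR = 0.92162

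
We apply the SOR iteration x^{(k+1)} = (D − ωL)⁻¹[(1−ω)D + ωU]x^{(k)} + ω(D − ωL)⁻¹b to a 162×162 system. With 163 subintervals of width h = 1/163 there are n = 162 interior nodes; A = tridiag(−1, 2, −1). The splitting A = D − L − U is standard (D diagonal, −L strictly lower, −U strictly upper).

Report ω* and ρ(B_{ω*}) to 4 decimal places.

ω* = 1.9622, ρ_SOR = 0.9622

ρ_J = max_k |cos(kπ/163)| = cos(π/163) = 0.9998
√(1−ρ_J²) = |sin(π/163)| = 0.01927
ω* = 2/(1 + 0.01927) = 2/1.01927 = 1.9622.
At ω = 1.9622 every |λ(B_ω)| = ω−1, so ρ_SOR = 0.9622.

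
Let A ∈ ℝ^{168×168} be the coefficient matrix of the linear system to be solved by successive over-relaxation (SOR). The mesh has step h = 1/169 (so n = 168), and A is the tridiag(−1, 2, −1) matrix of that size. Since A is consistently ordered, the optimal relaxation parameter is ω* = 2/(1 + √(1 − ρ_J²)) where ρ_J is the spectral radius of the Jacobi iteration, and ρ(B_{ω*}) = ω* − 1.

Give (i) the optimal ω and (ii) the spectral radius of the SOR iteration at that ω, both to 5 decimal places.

ω* = 1.96350, ρ_SOR = 0.96350

ρ_J = max_k |cos(kπ/169)| = cos(π/169) = 0.99983
√(1−ρ_J²) simplifies to sin(π/169) = 0.018588.
ω* = 2 / (1 + 0.018588) = 2 / 1.018588 ≈ 1.96350.
and ρ(B_{ω*}) = 1.96350 − 1 = 0.96350.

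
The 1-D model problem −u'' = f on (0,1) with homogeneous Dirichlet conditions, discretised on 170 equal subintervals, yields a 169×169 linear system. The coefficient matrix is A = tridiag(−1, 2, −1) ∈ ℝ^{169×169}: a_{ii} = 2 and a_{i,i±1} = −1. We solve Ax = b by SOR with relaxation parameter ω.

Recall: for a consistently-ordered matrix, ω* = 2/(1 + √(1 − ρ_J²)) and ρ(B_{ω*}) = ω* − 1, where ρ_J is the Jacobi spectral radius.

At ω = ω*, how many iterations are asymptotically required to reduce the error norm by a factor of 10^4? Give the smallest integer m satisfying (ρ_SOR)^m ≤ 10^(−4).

m = 250

With n=169, ρ(Jacobi) = cos(π/170) = 0.9998293.
1 − cos²(π/170) = sin²(π/170) ⇒ √(1−ρ_J²) = sin(π/170) = 0.0184789.
ω* = 2/(1 + 0.0184789) = 2/1.0184789 = 1.9637127.
ρ_SOR = ω* − 1 = 1.9637127 − 1 = 0.9637127.
ρ_SOR^m ≤ 10^(−4) ⇔ m ≥ 4·ln10/(−ln 0.9637127) = 9.21034/0.0369621 = 249.183; m = ⌈249.183⌉ = 250.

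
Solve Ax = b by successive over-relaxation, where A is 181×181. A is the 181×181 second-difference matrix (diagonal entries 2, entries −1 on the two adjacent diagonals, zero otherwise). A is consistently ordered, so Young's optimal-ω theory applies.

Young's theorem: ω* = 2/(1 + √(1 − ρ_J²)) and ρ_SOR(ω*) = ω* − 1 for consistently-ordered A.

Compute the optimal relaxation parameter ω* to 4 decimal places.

ω* = 1.9661

½·tridiag(1,0,1) at n=181: λ_k = cos(kπ/182); max |λ| at k=1 ⇒ ρ_J = cos(π/182) ≈ 0.9999.
√(1−ρ_J²) simplifies to sin(π/182) = 0.01726.
Young: ω* = 2/(1+√(1−ρ_J²)) = 2/(1+0.01726) = 2/1.01726 = 1.9661.
At ω = 1.9661 every |λ(B_ω)| = ω−1, so ρ_SOR = 0.9661.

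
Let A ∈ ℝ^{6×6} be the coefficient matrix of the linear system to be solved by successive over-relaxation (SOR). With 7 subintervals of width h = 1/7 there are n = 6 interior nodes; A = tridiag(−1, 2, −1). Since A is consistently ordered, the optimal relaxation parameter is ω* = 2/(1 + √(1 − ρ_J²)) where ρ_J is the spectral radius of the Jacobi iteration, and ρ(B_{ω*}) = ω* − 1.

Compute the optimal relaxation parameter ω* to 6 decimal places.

n=6: λ(B_J) = 1 − λ(A)/2 = cos(kπ/7); k=1 gives ρ_J = 0.900969.
1 − cos²(π/7) = sin²(π/7) ⇒ √(1−ρ_J²) = sin(π/7) = 0.4338837.
Then 2/(1+√(1−ρ_J²)) = 2/(1+0.4338837); ω* = 2/1.4338837 = 1.394813.
ρ_SOR = ω* − 1 ≈ 0.394813.

ω* = 1.394813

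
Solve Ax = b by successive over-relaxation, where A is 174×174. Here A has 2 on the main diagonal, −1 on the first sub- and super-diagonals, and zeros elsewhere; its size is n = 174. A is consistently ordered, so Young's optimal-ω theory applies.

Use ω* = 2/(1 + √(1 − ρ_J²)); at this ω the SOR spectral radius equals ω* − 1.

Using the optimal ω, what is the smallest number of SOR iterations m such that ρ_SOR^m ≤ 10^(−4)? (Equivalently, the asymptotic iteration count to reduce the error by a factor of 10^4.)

m = 257

With n=174, ρ(Jacobi) = cos(π/175) = 0.9998389.
√(1−ρ_J²) = |sin(π/175)| = 0.0179510
ω* = 2/(1 + 0.0179510) = 2/1.0179510 = 1.9647311.
At ω = 1.9647311 every |λ(B_ω)| = ω−1, so ρ_SOR = 0.9647311.
4·ln10 = 9.21034; −ln(0.9647311) = 0.0359059; m = ⌈9.21034/0.0359059⌉ = ⌈256.513⌉ = 257.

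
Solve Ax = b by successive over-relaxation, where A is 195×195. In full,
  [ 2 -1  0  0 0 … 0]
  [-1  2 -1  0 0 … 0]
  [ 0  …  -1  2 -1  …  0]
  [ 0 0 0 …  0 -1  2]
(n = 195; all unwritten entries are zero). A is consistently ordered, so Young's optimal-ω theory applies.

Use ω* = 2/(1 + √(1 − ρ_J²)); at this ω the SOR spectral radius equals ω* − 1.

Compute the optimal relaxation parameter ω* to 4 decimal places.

ω* = 1.9684

With n=195, ρ(Jacobi) = cos(π/196) = 0.9999.
root = sin(π/196) = 0.01603  (since 1−cos² = sin²).
ω* = 2/(1 + 0.01603) = 2/1.01603 = 1.9684.
ρ_SOR = ω* − 1 ≈ 0.9684.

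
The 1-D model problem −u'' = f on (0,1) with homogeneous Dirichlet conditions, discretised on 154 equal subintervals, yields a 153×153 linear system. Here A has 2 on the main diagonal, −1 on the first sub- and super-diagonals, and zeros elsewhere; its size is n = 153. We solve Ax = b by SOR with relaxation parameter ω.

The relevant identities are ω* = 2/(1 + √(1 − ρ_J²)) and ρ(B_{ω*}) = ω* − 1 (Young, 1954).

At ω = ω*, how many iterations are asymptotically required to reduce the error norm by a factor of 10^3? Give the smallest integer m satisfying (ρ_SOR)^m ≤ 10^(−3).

m = 170

[ρ_J] n=153: ρ(B_J) = cos(π/(n+1)) = cos(π/154) = 0.9997919.
1 − cos²(π/154) = sin²(π/154) ⇒ √(1−ρ_J²) = sin(π/154) = 0.0203985.
ω* = 2/(1 + 0.0203985) = 2/1.0203985 = 1.9600186.
At ω = 1.9600186 every |λ(B_ω)| = ω−1, so ρ_SOR = 0.9600186.
m ≥ 3·ln10 / (−ln 0.9600186) = 169.297; smallest integer m = 170.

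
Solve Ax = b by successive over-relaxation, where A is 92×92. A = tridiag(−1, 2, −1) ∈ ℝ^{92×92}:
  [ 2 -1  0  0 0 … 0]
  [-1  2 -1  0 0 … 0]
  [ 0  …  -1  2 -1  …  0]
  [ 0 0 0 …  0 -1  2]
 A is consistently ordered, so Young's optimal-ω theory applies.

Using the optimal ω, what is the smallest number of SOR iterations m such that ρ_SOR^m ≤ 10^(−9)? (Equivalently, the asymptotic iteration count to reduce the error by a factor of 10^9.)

ρ_J = max_k |cos(kπ/93)| = cos(π/93) = 0.9994295
√(1−ρ_J²) simplifies to sin(π/93) = 0.0337741.
ω* = 2/(1+0.0337741) = 1.9346586
ρ_SOR = ω* − 1 ≈ 0.9346586.
m ≥ 9·ln10 / (−ln 0.9346586) = 306.676; smallest integer m = 307.

m = 307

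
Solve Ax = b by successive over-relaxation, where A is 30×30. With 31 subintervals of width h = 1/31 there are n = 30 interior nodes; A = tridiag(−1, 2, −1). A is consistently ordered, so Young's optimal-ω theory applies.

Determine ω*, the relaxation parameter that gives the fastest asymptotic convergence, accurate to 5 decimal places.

ω* = 1.81625

[ρ_J] n=30: ρ(B_J) = cos(π/(n+1)) = cos(π/31) = 0.99487.
root = sin(π/31) = 0.101168  (since 1−cos² = sin²).
ω* = 2/(1+0.101168) = 1.81625
At ω = 1.81625 every |λ(B_ω)| = ω−1, so ρ_SOR = 0.81625.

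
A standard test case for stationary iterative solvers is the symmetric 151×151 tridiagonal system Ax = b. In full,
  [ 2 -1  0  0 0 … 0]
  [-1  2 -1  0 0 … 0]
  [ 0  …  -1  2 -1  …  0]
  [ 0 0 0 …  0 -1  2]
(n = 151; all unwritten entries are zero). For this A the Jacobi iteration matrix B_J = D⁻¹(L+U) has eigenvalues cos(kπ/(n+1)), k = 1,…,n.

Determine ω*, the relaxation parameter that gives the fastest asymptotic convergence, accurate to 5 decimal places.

n=151: λ(B_J) = 1 − λ(A)/2 = cos(kπ/152); k=1 gives ρ_J = 0.99979.
√(1−ρ_J²) = |sin(π/152)| = 0.020667
[ω*] 2 ÷ (1 + 0.020667) = 2 ÷ 1.020667 = 1.95950.
ρ_SOR = ω* − 1 ≈ 0.95950.

ω* = 1.95950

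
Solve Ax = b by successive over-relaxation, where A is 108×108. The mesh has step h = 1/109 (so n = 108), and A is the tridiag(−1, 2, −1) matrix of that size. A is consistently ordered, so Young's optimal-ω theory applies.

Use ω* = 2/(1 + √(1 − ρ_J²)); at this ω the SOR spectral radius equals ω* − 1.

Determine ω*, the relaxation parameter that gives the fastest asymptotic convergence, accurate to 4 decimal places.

ω* = 1.9440

[ρ_J] n=108: ρ(B_J) = cos(π/(n+1)) = cos(π/109) = 0.9996.
root = sin(π/109) = 0.02882  (since 1−cos² = sin²).
ω* = 2 / (1 + 0.02882) = 2 / 1.02882 ≈ 1.9440.
ρ_SOR = ω* − 1 ≈ 0.9440.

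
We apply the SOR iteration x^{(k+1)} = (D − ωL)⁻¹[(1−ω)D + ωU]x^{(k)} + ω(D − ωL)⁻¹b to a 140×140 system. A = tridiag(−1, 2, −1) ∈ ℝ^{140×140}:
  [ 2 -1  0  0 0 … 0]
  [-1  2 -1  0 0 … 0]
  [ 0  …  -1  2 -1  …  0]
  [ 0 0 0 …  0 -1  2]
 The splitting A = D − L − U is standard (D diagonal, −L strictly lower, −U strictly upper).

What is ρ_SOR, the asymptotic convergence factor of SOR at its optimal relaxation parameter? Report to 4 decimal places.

ρ_SOR = 0.9564

[ρ_J] n=140: ρ(B_J) = cos(π/(n+1)) = cos(π/141) = 0.9998.
√(1−ρ_J²) simplifies to sin(π/141) = 0.02228.
So ω* = 2/1.02228 = 1.9564 (Young).
ρ_SOR = ω* − 1 ≈ 0.9564.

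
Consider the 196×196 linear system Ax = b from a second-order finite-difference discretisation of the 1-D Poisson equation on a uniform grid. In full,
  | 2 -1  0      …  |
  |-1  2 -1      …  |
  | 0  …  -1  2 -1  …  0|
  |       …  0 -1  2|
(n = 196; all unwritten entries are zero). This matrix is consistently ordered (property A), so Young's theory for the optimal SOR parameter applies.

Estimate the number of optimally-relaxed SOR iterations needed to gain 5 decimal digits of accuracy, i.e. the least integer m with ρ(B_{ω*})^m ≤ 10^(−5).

n=196: λ(B_J) = 1 − λ(A)/2 = cos(kπ/197); k=1 gives ρ_J = 0.9998728.
√(1−ρ_J²) simplifies to sin(π/197) = 0.0159465.
ω* = 2 / (1 + 0.0159465) = 2 / 1.0159465 ≈ 1.9686076.
Hence ρ(B_{ω*}) = 1.9686076 − 1 = 0.9686076.
Need (0.9686076)^m ≤ 10^(−5): m ≥ 5·ln10/|ln 0.9686076| = 11.5129/0.0318957 = 360.955 ⇒ m = 361.

m = 361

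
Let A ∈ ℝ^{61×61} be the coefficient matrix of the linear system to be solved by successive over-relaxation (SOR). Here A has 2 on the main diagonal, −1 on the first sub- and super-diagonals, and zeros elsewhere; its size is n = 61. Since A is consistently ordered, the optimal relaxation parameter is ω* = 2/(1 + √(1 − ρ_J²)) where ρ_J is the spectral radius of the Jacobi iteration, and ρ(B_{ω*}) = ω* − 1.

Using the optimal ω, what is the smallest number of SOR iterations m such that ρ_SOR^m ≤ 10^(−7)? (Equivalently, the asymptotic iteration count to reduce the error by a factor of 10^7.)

[ρ_J] n=61: ρ(B_J) = cos(π/(n+1)) = cos(π/62) = 0.9987165.
√(1−ρ_J²) = |sin(π/62)| = 0.0506492
ω* = 2/(1+0.0506492) = 1.9035849
At ω = 1.9035849 every |λ(B_ω)| = ω−1, so ρ_SOR = 0.9035849.
For 7 digits: m = 7·ln10 / (−ln 0.9035849) = 16.1181/0.101385 = 158.979; round up → m = 159.

m = 159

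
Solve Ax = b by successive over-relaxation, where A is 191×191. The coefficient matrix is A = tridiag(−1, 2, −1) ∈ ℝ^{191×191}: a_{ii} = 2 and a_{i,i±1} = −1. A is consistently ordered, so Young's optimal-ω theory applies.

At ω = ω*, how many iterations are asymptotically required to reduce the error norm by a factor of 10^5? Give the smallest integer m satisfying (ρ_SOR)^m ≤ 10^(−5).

m = 352

n=191: λ(B_J) = 1 − λ(A)/2 = cos(kπ/192); k=1 gives ρ_J = 0.9998661.
√(1 − cos²(π/192)) = sin(π/192) ≈ 0.0163617.
ω* = 2 / (1 + 0.0163617) = 2 / 1.0163617 ≈ 1.9678034.
[ρ_SOR] ω* − 1 = 0.9678034.
ρ_SOR^m ≤ 10^(−5) ⇔ m ≥ 5·ln10/(−ln 0.9678034) = 11.5129/0.0327263 = 351.794; m = ⌈351.794⌉ = 352.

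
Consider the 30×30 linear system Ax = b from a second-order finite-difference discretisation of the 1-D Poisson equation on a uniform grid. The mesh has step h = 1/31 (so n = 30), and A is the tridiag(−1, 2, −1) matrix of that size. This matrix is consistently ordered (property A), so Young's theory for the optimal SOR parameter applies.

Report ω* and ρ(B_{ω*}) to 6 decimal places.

½·tridiag(1,0,1) at n=30: λ_k = cos(kπ/31); max |λ| at k=1 ⇒ ρ_J = cos(π/31) ≈ 0.994869.
1 − cos²(π/31) = sin²(π/31) ⇒ √(1−ρ_J²) = sin(π/31) = 0.1011683.
Young: ω* = 2/(1+√(1−ρ_J²)) = 2/(1+0.1011683) = 2/1.1011683 = 1.816253.
Hence ρ(B_{ω*}) = 1.816253 − 1 = 0.816253.

ω* = 1.816253, ρ_SOR = 0.816253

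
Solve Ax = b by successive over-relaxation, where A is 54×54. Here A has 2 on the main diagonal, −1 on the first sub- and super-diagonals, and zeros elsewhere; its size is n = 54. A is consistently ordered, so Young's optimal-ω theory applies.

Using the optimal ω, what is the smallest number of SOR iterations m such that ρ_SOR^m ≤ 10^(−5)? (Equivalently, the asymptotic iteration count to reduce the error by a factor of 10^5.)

B_J for the 54×54 system has eigenvalues cos(kπ/55); ρ_J = cos(π/55) = 0.9983691.
root = sin(π/55) = 0.0570888  (since 1−cos² = sin²).
Then 2/(1+√(1−ρ_J²)) = 2/(1+0.0570888); ω* = 2/1.0570888 = 1.8919886.
[ρ_SOR] ω* − 1 = 0.8919886.
m ≥ 5·ln10 / (−ln 0.8919886) = 100.724; smallest integer m = 101.

m = 101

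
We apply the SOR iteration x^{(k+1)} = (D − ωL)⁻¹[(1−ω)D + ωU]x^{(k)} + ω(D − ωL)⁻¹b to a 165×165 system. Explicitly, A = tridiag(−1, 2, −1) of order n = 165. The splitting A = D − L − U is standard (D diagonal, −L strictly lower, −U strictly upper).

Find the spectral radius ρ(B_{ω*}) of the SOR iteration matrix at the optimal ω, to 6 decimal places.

ρ_J = max_k |cos(kπ/166)| = cos(π/166) = 0.999821
√(1 − cos²(π/166)) = sin(π/166) ≈ 0.0189241.
So ω* = 2/1.0189241 = 1.962855 (Young).
[ρ_SOR] ω* − 1 = 0.962855.

ρ_SOR = 0.962855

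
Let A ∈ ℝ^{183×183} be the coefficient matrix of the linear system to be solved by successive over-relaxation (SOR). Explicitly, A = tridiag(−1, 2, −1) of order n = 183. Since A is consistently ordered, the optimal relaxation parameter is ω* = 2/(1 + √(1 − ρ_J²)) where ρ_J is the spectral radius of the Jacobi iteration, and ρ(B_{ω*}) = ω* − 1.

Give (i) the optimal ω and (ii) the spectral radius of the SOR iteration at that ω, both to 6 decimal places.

ω* = 1.966427, ρ_SOR = 0.966427

ρ_J = max_k |cos(kπ/184)| = cos(π/184) = 0.999854
1 − cos²(π/184) = sin²(π/184) ⇒ √(1−ρ_J²) = sin(π/184) = 0.0170730.
ω* = 2/(1+0.0170730) = 1.966427
ρ(B_{ω*}) = ω*−1 = 0.966427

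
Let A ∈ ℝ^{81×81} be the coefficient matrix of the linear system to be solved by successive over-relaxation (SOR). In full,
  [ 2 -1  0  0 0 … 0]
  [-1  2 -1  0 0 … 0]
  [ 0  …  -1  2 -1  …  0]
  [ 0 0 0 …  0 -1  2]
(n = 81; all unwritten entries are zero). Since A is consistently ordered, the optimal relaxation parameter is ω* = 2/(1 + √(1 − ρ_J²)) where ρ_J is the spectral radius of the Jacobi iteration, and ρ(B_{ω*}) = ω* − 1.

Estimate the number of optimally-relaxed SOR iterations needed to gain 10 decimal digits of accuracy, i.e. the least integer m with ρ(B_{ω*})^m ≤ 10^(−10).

m = 301

ρ_J = max_k |cos(kπ/82)| = cos(π/82) = 0.9992662
root = sin(π/82) = 0.0383027  (since 1−cos² = sin²).
ω* = 2/(1+0.0383027) = 1.9262206
[ρ_SOR] ω* − 1 = 0.9262206.
(0.9262206)^m ≤ 10^{−10}  ⇒  m·ln(0.9262206) ≤ −10·ln10  ⇒  m ≥ 300.431  ⇒  m = 301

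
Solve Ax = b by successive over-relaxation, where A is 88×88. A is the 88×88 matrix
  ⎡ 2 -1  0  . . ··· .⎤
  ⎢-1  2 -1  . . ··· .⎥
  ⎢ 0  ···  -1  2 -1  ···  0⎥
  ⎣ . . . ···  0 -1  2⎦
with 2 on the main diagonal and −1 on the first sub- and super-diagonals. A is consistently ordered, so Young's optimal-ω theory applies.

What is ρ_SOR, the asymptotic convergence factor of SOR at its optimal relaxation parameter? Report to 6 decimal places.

spectrum of D⁻¹(L+U) = {cos(kπ/89) : 1≤k≤88}; ρ_J = cos(π/89) = 0.999377.
root = sin(π/89) = 0.0352915  (since 1−cos² = sin²).
[ω*] 2 ÷ (1 + 0.0352915) = 2 ÷ 1.0352915 = 1.931823.
Hence ρ(B_{ω*}) = 1.931823 − 1 = 0.931823.

ρ_SOR = 0.931823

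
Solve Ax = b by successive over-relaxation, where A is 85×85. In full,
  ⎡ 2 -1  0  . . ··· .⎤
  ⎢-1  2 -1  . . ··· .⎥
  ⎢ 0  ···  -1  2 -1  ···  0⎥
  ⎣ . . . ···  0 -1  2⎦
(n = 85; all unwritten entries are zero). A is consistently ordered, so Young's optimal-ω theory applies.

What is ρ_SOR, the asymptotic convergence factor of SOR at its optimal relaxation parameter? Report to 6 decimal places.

n=85: λ(B_J) = 1 − λ(A)/2 = cos(kπ/86); k=1 gives ρ_J = 0.999333.
√(1−ρ_J²) simplifies to sin(π/86) = 0.0365220.
Young: ω* = 2/(1+√(1−ρ_J²)) = 2/(1+0.0365220) = 2/1.0365220 = 1.929530.
ρ(B_{ω*}) = ω*−1 = 0.929530

ρ_SOR = 0.929530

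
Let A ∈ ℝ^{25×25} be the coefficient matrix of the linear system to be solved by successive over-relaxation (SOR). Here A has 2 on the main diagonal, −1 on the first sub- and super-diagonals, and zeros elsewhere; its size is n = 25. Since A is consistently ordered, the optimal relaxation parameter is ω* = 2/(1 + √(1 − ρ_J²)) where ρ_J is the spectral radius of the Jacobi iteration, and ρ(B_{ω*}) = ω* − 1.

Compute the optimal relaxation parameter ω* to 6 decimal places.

ω* = 1.784859

ρ_J = max_k |cos(kπ/26)| = cos(π/26) = 0.992709
√(1−ρ_J²) = |sin(π/26)| = 0.1205367
ω* = 2/(1+0.1205367) = 1.784859
ρ_SOR = ω* − 1 ≈ 0.784859.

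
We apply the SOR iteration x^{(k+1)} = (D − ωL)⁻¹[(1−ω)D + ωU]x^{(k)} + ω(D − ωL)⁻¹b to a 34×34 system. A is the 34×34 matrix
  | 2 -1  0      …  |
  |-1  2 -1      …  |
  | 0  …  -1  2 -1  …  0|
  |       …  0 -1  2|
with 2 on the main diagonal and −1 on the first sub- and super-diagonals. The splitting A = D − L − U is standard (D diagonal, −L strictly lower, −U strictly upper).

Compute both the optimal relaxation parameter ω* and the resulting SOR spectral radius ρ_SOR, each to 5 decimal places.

ω* = 1.83547, ρ_SOR = 0.83547

B_J for the 34×34 system has eigenvalues cos(kπ/35); ρ_J = cos(π/35) = 0.99597.
√(1−ρ_J²) simplifies to sin(π/35) = 0.089639.
ω* = 2/(1+0.089639) = 1.83547
ρ(B_{ω*}) = ω*−1 = 0.83547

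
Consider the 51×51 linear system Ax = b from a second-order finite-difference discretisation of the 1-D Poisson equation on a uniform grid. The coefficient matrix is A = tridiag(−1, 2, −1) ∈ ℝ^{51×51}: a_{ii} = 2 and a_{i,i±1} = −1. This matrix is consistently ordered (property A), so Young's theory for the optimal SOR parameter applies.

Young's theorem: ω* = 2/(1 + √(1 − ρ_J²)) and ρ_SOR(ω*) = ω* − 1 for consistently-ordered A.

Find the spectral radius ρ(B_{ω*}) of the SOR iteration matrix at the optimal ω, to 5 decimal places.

ρ_SOR = 0.88612

½·tridiag(1,0,1) at n=51: λ_k = cos(kπ/52); max |λ| at k=1 ⇒ ρ_J = cos(π/52) ≈ 0.99818.
1 − cos²(π/52) = sin²(π/52) ⇒ √(1−ρ_J²) = sin(π/52) = 0.060378.
[ω*] 2 ÷ (1 + 0.060378) = 2 ÷ 1.060378 = 1.88612.
ρ(B_{ω*}) = ω*−1 = 0.88612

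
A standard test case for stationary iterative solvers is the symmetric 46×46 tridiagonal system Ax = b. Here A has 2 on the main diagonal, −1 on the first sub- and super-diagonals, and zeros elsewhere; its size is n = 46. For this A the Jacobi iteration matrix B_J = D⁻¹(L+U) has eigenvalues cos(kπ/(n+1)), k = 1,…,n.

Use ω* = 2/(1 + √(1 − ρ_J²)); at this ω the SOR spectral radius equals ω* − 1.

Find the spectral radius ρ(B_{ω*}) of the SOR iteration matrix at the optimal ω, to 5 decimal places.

ρ_SOR = 0.87478

[ρ_J] n=46: ρ(B_J) = cos(π/(n+1)) = cos(π/47) = 0.99777.
√(1 − cos²(π/47)) = sin(π/47) ≈ 0.066793.
ω* = 2 / (1 + 0.066793) = 2 / 1.066793 ≈ 1.87478.
ρ(B_{ω*}) = ω*−1 = 0.87478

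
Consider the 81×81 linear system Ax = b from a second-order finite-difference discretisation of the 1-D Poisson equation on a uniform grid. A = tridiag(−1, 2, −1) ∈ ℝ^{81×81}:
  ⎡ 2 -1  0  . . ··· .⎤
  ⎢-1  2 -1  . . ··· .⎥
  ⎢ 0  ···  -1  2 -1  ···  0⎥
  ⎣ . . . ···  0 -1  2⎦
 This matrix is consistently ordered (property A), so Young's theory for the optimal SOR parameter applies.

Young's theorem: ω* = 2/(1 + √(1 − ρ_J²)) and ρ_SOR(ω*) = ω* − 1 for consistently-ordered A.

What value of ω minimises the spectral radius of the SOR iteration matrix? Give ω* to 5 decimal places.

ω* = 1.92622

ρ_J = max_k |cos(kπ/82)| = cos(π/82) = 0.99927
root = sin(π/82) = 0.038303  (since 1−cos² = sin²).
ω* = 2/(1 + 0.038303) = 2/1.038303 = 1.92622.
ρ_SOR = ω* − 1 = 1.92622 − 1 = 0.92622.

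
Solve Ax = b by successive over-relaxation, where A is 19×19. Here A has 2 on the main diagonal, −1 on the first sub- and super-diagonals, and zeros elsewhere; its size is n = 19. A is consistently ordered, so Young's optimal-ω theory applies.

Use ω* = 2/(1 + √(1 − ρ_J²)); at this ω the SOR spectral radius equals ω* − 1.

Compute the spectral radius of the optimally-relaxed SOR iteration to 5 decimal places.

ρ_SOR = 0.72945

ρ_J = max_k |cos(kπ/20)| = cos(π/20) = 0.98769
√(1−ρ_J²) simplifies to sin(π/20) = 0.156434.
Young: ω* = 2/(1+√(1−ρ_J²)) = 2/(1+0.156434) = 2/1.156434 = 1.72945.
[ρ_SOR] ω* − 1 = 0.72945.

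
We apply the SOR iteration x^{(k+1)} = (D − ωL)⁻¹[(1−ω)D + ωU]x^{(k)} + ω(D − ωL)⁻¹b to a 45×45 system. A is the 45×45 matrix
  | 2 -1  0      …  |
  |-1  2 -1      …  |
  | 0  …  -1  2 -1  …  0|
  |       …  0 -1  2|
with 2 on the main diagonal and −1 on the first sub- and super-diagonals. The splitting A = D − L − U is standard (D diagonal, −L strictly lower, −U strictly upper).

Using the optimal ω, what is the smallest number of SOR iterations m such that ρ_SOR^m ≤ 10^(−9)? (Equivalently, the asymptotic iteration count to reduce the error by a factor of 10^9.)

ρ_J = max_k |cos(kπ/46)| = cos(π/46) = 0.9976688
√(1−ρ_J²) simplifies to sin(π/46) = 0.0682424.
[ω*] 2 ÷ (1 + 0.0682424) = 2 ÷ 1.0682424 = 1.8722342.
At ω = 1.8722342 every |λ(B_ω)| = ω−1, so ρ_SOR = 0.8722342.
9·ln10 = 20.7233; −ln(0.8722342) = 0.136697; m = ⌈20.7233/0.136697⌉ = ⌈151.600⌉ = 152.

m = 152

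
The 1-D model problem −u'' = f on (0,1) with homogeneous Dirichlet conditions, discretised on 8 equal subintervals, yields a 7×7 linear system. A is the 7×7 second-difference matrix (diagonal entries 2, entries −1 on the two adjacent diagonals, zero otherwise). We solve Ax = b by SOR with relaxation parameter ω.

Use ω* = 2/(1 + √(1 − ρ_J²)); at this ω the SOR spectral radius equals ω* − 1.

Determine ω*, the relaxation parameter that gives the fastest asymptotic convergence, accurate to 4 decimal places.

ω* = 1.4465

½·tridiag(1,0,1) at n=7: λ_k = cos(kπ/8); max |λ| at k=1 ⇒ ρ_J = cos(π/8) ≈ 0.9239.
1 − cos²(π/8) = sin²(π/8) ⇒ √(1−ρ_J²) = sin(π/8) = 0.38268.
Then 2/(1+√(1−ρ_J²)) = 2/(1+0.38268); ω* = 2/1.38268 = 1.4465.
[ρ_SOR] ω* − 1 = 0.4465.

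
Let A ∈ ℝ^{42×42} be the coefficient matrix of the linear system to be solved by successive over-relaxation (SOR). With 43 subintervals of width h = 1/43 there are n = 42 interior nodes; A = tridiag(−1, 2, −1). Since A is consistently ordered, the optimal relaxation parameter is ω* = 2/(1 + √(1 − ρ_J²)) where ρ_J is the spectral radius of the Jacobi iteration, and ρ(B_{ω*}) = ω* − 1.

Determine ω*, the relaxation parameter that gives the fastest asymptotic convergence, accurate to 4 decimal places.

ω* = 1.8639

spectrum of D⁻¹(L+U) = {cos(kπ/43) : 1≤k≤42}; ρ_J = cos(π/43) = 0.9973.
√(1−ρ_J²) = |sin(π/43)| = 0.07300
ω* = 2 / (1 + 0.07300) = 2 / 1.07300 ≈ 1.8639.
ρ_SOR = ω* − 1 ≈ 0.8639.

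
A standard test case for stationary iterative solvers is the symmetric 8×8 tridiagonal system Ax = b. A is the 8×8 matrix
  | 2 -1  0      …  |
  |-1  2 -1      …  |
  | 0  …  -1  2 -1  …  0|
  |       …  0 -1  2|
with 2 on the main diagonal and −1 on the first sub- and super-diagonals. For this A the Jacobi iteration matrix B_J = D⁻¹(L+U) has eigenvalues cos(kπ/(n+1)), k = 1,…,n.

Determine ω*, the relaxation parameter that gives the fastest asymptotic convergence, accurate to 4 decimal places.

[ρ_J] n=8: ρ(B_J) = cos(π/(n+1)) = cos(π/9) = 0.9397.
1 − cos²(π/9) = sin²(π/9) ⇒ √(1−ρ_J²) = sin(π/9) = 0.34202.
ω* = 2/(1+0.34202) = 1.4903
ρ_SOR = ω* − 1 = 1.4903 − 1 = 0.4903.

ω* = 1.4903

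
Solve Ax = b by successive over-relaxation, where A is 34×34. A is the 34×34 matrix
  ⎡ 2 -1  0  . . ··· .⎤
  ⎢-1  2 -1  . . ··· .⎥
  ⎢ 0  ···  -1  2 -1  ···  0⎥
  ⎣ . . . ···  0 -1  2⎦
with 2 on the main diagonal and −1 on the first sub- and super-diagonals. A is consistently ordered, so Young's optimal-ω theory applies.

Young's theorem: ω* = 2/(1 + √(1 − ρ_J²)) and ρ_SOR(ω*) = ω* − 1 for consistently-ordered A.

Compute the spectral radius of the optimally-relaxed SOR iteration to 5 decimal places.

B_J for the 34×34 system has eigenvalues cos(kπ/35); ρ_J = cos(π/35) = 0.99597.
1 − cos²(π/35) = sin²(π/35) ⇒ √(1−ρ_J²) = sin(π/35) = 0.089639.
ω* = 2/(1+0.089639) = 1.83547
ρ_SOR = ω* − 1 ≈ 0.83547.

ρ_SOR = 0.83547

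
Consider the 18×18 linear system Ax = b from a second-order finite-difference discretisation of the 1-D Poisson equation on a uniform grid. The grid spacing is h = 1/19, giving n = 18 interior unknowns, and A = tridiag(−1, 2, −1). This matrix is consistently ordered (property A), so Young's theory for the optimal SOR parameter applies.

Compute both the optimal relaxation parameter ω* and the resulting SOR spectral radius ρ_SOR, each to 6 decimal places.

[ρ_J] n=18: ρ(B_J) = cos(π/(n+1)) = cos(π/19) = 0.986361.
√(1−ρ_J²) simplifies to sin(π/19) = 0.1645946.
ω* = 2/(1 + 0.1645946) = 2/1.1645946 = 1.717336.
ρ_SOR = ω* − 1 = 1.717336 − 1 = 0.717336.

ω* = 1.717336, ρ_SOR = 0.717336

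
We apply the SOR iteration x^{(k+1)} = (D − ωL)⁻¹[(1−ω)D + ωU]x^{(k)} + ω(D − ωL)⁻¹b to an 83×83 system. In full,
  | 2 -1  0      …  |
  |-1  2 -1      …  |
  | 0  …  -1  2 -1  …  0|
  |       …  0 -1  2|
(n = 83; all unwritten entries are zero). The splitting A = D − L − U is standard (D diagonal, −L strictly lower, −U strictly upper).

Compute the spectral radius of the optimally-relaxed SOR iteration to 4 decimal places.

½·tridiag(1,0,1) at n=83: λ_k = cos(kπ/84); max |λ| at k=1 ⇒ ρ_J = cos(π/84) ≈ 0.9993.
√(1−ρ_J²) = |sin(π/84)| = 0.03739
ω* = 2/(1 + 0.03739) = 2/1.03739 = 1.9279.
Hence ρ(B_{ω*}) = 1.9279 − 1 = 0.9279.

ρ_SOR = 0.9279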